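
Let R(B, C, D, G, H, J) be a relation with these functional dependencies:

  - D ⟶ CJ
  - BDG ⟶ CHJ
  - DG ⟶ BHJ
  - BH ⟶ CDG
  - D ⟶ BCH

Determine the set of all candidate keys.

{D}⁺: D→CJ adds C, J; D→BCH adds B, H; BH→CDG adds G → {B, C, D, G, H, J}.
{B, H}⁺: BH→CDG adds C, D, G; D→CJ adds J → {B, C, D, G, H, J}.
Any other superkey contains one of these as a subset, so there are no further candidate keys.

{D}, {B, H}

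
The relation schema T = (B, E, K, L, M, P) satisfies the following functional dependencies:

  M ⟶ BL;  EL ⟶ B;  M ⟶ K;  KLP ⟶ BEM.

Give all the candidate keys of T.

Attribute P never appears on the right-hand side of any dependency, so P must belong to every candidate key.
{P}⁺ = {P}, which is not all of the schema, so we must add further attributes.
{M, P}⁺: M→BL adds B, L; M→K adds K; KLP→BEM adds E → {B, E, K, L, M, P}. Minimal: {P}⁺ = {P}; {M}⁺ = {B, K, L, M} — none reach the full schema.
{K, L, P}⁺: KLP→BEM adds B, E, M → {B, E, K, L, M, P}. Minimal: {L, P}⁺ = {L, P}; {K, P}⁺ = {K, P}; {K, L}⁺ = {K, L} — none reach the full schema.
Any other superkey contains one of these as a subset, so there are no further candidate keys.

{M, P}; {K, L, P}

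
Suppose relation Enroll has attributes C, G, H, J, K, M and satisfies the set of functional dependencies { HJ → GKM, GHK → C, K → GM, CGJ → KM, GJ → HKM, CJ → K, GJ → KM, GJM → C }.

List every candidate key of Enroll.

{C, J}, {G, J}, {H, J}, {J, K}

Attribute J never appears on the right-hand side of any dependency, so J must belong to every candidate key.
{J}⁺ = {J}, which is not all of the schema, so we must add further attributes.
{C, J}⁺: CJ→K adds K; K→GM adds G, M; GJ→HKM adds H → {C, G, H, J, K, M}. Minimal: {J}⁺ = {J}; {C}⁺ = {C} — none reach the full schema.
{G, J}⁺: GJ→HKM adds H, K, M; GJM→C adds C → {C, G, H, J, K, M}. Minimal: {J}⁺ = {J}; {G}⁺ = {G} — none reach the full schema.
{H, J}⁺: HJ→GKM adds G, K, M; GHK→C adds C → {C, G, H, J, K, M}. Minimal: {J}⁺ = {J}; {H}⁺ = {H} — none reach the full schema.
{J, K}⁺: K→GM adds G, M; GJ→HKM adds H; GJM→C adds C → {C, G, H, J, K, M}. Minimal: {K}⁺ = {G, K, M}; {J}⁺ = {J} — none reach the full schema.
Any other superkey contains one of these as a subset, so there are no further candidate keys.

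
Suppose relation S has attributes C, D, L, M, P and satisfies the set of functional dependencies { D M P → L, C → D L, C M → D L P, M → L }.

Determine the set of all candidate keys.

(C, M)

Attributes C, M never appear on any right-hand side, so every candidate key must contain {C, M}.
{C, M}⁺ = {C, D, L, M, P}, which is all of the schema, so {C, M} is the only candidate key.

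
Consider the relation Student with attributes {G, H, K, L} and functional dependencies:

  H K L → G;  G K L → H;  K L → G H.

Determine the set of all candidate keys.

{K, L}⁺: KL→GH adds G, H → {G, H, K, L}.

{K, L}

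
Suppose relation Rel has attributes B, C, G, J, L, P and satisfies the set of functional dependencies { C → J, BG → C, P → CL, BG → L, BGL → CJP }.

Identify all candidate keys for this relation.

{B, G}

Attributes B, G never appear on any right-hand side, so every candidate key must contain {B, G}.
{B, G}⁺ = {B, C, G, J, L, P}, which is all of the schema, so {B, G} is the only candidate key.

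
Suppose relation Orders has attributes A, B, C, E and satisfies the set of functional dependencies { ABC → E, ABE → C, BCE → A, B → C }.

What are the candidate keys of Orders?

{A, B}⁺: B→C adds C; ABC→E adds E → {A, B, C, E}. Minimal: {B}⁺ = {B, C}; {A}⁺ = {A} — none reach the full schema.
{B, E}⁺: B→C adds C; BCE→A adds A → {A, B, C, E}. Minimal: {E}⁺ = {E}; {B}⁺ = {B, C} — none reach the full schema.
Any other superkey contains one of these as a subset, so there are no further candidate keys.

{A, B}, {B, E}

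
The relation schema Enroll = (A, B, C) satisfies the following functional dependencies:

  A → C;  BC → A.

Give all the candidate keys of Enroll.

Attribute B never appears on the right-hand side of any dependency, so B must belong to every candidate key.
{B}⁺ = {B}, which is not all of the schema, so we must add further attributes.
{A, B}⁺: A→C adds C → {A, B, C}. Minimal: {B}⁺ = {B}; {A}⁺ = {A, C} — none reach the full schema.
{B, C}⁺: BC→A adds A → {A, B, C}. Minimal: {C}⁺ = {C}; {B}⁺ = {B} — none reach the full schema.
Any other superkey contains one of these as a subset, so there are no further candidate keys.

AB, BC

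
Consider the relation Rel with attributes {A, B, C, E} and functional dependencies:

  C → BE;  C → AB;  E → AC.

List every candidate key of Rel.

{C}, {E}

{C}⁺: C→BE adds B, E; C→AB adds A → {A, B, C, E}.
{E}⁺: E→AC adds A, C; C→BE adds B → {A, B, C, E}.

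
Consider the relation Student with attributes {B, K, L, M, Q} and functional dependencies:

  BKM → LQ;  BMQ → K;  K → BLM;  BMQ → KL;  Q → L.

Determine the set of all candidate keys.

{K}⁺: K→BLM adds B, L, M; BKM→LQ adds Q → {B, K, L, M, Q}.
{B, M, Q}⁺: BMQ→K adds K; K→BLM adds L → {B, K, L, M, Q}. Minimal: {M, Q}⁺ = {L, M, Q}; {B, Q}⁺ = {B, L, Q}; {B, M}⁺ = {B, M} — none reach the full schema.

{K}; {B, M, Q}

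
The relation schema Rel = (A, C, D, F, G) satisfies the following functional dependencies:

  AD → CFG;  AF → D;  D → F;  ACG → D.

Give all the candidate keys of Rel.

Attribute A never appears on the right-hand side of any dependency, so A must belong to every candidate key.
{A}⁺ = {A}, which is not all of the schema, so we must add further attributes.
{A, D}⁺: AD→CFG adds C, F, G → {A, C, D, F, G}.
{A, F}⁺: AF→D adds D; AD→CFG adds C, G → {A, C, D, F, G}.
{A, C, G}⁺: ACG→D adds D; AD→CFG adds F → {A, C, D, F, G}.
Any other superkey contains one of these as a subset, so there are no further candidate keys.

(A, D), (A, F), (A, C, G)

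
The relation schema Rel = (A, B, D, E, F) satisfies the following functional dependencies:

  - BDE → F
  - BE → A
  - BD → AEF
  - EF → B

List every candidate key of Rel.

BD; DEF

Attribute D never appears on the right-hand side of any dependency, so D must belong to every candidate key.
{D}⁺ = {D}, which is not all of the schema, so we must add further attributes.
{B, D}⁺: BD→AEF adds A, E, F → {A, B, D, E, F}.
{D, E, F}⁺: EF→B adds B; BE→A adds A → {A, B, D, E, F}.
Any other superkey contains one of these as a subset, so there are no further candidate keys.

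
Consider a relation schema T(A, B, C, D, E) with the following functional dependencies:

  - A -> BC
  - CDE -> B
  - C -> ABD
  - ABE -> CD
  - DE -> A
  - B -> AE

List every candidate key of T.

{A}⁺: A→BC adds B, C; C→ABD adds D; B→AE adds E → {A, B, C, D, E}.
{B}⁺: B→AE adds A, E; A→BC adds C; C→ABD adds D → {A, B, C, D, E}.
{C}⁺: C→ABD adds A, B, D; B→AE adds E → {A, B, C, D, E}.
{D, E}⁺: DE→A adds A; A→BC adds B, C → {A, B, C, D, E}. Minimal: {E}⁺ = {E}; {D}⁺ = {D} — none reach the full schema.

(A); (B); (C); (D, E)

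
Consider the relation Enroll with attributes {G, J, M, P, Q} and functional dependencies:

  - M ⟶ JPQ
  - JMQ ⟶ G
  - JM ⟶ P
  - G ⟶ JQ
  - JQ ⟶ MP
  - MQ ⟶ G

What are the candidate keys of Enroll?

{G}⁺: G→JQ adds J, Q; JQ→MP adds M, P → {G, J, M, P, Q}.
{M}⁺: M→JPQ adds J, P, Q; JMQ→G adds G → {G, J, M, P, Q}.
{J, Q}⁺: JQ→MP adds M, P; MQ→G adds G → {G, J, M, P, Q}. Minimal: {Q}⁺ = {Q}; {J}⁺ = {J} — none reach the full schema.
Any other superkey contains one of these as a subset, so there are no further candidate keys.

{G}, {M}, {J, Q}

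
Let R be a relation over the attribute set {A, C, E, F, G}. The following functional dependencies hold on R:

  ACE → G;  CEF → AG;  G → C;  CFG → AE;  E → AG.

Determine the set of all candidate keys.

{E, F}⁺: E→AG adds A, G; G→C adds C → {A, C, E, F, G}. Minimal: {F}⁺ = {F}; {E}⁺ = {A, C, E, G} — none reach the full schema.
{F, G}⁺: G→C adds C; CFG→AE adds A, E → {A, C, E, F, G}. Minimal: {G}⁺ = {C, G}; {F}⁺ = {F} — none reach the full schema.
Any other superkey contains one of these as a subset, so there are no further candidate keys.

EF, FG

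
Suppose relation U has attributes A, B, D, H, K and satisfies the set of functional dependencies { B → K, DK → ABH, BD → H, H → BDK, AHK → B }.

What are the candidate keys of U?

{H}⁺: H→BDK adds B, D, K; DK→ABH adds A → {A, B, D, H, K}.
{B, D}⁺: B→K adds K; DK→ABH adds A, H → {A, B, D, H, K}. Minimal: {D}⁺ = {D}; {B}⁺ = {B, K} — none reach the full schema.
{D, K}⁺: DK→ABH adds A, B, H → {A, B, D, H, K}. Minimal: {K}⁺ = {K}; {D}⁺ = {D} — none reach the full schema.
Any other superkey contains one of these as a subset, so there are no further candidate keys.

(H), (B, D), (D, K)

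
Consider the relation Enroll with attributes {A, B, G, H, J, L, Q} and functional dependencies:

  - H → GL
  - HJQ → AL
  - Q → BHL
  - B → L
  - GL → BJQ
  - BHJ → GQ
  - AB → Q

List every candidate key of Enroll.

{H}⁺: H→GL adds G, L; GL→BJQ adds B, J, Q; HJQ→AL adds A → {A, B, G, H, J, L, Q}.
{Q}⁺: Q→BHL adds B, H, L; H→GL adds G; GL→BJQ adds J; HJQ→AL adds A → {A, B, G, H, J, L, Q}.
{A, B}⁺: B→L adds L; AB→Q adds Q; Q→BHL adds H; H→GL adds G; GL→BJQ adds J → {A, B, G, H, J, L, Q}. Minimal: {B}⁺ = {B, L}; {A}⁺ = {A} — none reach the full schema.
{B, G}⁺: B→L adds L; GL→BJQ adds J, Q; Q→BHL adds H; HJQ→AL adds A → {A, B, G, H, J, L, Q}. Minimal: {G}⁺ = {G}; {B}⁺ = {B, L} — none reach the full schema.
{G, L}⁺: GL→BJQ adds B, J, Q; Q→BHL adds H; HJQ→AL adds A → {A, B, G, H, J, L, Q}. Minimal: {L}⁺ = {L}; {G}⁺ = {G} — none reach the full schema.
Any other superkey contains one of these as a subset, so there are no further candidate keys.

{H}, {Q}, {A, B}, {B, G}, {G, L}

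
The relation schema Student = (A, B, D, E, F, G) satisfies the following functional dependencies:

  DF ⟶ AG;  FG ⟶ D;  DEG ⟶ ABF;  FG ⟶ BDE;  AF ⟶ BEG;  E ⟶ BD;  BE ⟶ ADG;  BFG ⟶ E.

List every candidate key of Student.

{E}, {A, F}, {D, F}, {F, G}

{E}⁺: E→BD adds B, D; BE→ADG adds A, G; DEG→ABF adds F → {A, B, D, E, F, G}.
{A, F}⁺: AF→BEG adds B, E, G; E→BD adds D → {A, B, D, E, F, G}. Minimal: {F}⁺ = {F}; {A}⁺ = {A} — none reach the full schema.
{D, F}⁺: DF→AG adds A, G; FG→BDE adds B, E → {A, B, D, E, F, G}. Minimal: {F}⁺ = {F}; {D}⁺ = {D} — none reach the full schema.
{F, G}⁺: FG→D adds D; FG→BDE adds B, E; BE→ADG adds A → {A, B, D, E, F, G}. Minimal: {G}⁺ = {G}; {F}⁺ = {F} — none reach the full schema.
Any other superkey contains one of these as a subset, so there are no further candidate keys.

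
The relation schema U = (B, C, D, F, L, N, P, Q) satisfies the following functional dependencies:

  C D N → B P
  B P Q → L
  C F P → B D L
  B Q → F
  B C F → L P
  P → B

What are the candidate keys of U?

Attributes C, N, Q never appear on any right-hand side, so every candidate key must contain {C, N, Q}.
{C, N, Q}⁺ = {C, N, Q}, which is not all of the schema, so we must add further attributes.
{B, C, N, Q}⁺: BQ→F adds F; BCF→LP adds L, P; CFP→BDL adds D → {B, C, D, F, L, N, P, Q}. Minimal: {C, N, Q}⁺ = {C, N, Q}; {B, N, Q}⁺ = {B, F, N, Q}; {B, C, Q}⁺ = {B, C, D, F, L, P, Q}; … — none reach the full schema.
{C, D, N, Q}⁺: CDN→BP adds B, P; BPQ→L adds L; BQ→F adds F → {B, C, D, F, L, N, P, Q}. Minimal: {D, N, Q}⁺ = {D, N, Q}; {C, N, Q}⁺ = {C, N, Q}; {C, D, Q}⁺ = {C, D, Q}; … — none reach the full schema.
{C, N, P, Q}⁺: P→B adds B; BPQ→L adds L; BQ→F adds F; CFP→BDL adds D → {B, C, D, F, L, N, P, Q}. Minimal: {N, P, Q}⁺ = {B, F, L, N, P, Q}; {C, P, Q}⁺ = {B, C, D, F, L, P, Q}; {C, N, Q}⁺ = {C, N, Q}; … — none reach the full schema.

BCNQ, CDNQ, CNPQ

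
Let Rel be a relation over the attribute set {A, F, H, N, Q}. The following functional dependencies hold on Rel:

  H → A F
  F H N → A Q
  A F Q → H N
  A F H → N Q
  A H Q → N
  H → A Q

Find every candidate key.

(H); (A, F, Q)

{H}⁺: H→AF adds A, F; AFH→NQ adds N, Q → {A, F, H, N, Q}.
{A, F, Q}⁺: AFQ→HN adds H, N → {A, F, H, N, Q}. Minimal: {F, Q}⁺ = {F, Q}; {A, Q}⁺ = {A, Q}; {A, F}⁺ = {A, F} — none reach the full schema.
Any other superkey contains one of these as a subset, so there are no further candidate keys.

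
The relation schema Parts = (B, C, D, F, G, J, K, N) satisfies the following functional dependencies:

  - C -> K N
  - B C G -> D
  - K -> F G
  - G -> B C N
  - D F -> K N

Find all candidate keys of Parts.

Attribute J never appears on the right-hand side of any dependency, so J must belong to every candidate key.
{J}⁺ = {J}, which is not all of the schema, so we must add further attributes.
{C, J}⁺: C→KN adds K, N; K→FG adds F, G; G→BCN adds B; BCG→D adds D → {B, C, D, F, G, J, K, N}.
{G, J}⁺: G→BCN adds B, C, N; C→KN adds K; BCG→D adds D; K→FG adds F → {B, C, D, F, G, J, K, N}.
{J, K}⁺: K→FG adds F, G; G→BCN adds B, C, N; BCG→D adds D → {B, C, D, F, G, J, K, N}.
{D, F, J}⁺: DF→KN adds K, N; K→FG adds G; G→BCN adds B, C → {B, C, D, F, G, J, K, N}.

(C, J), (G, J), (J, K), (D, F, J)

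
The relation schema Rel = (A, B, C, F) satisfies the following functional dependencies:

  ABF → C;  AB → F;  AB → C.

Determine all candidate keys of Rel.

Attributes A, B never appear on any right-hand side, so every candidate key must contain {A, B}.
{A, B}⁺ = {A, B, C, F}, which is all of the schema, so {A, B} is the only candidate key.

(A, B)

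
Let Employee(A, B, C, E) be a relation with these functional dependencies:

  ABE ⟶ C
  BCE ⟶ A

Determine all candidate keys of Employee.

Attributes B, E never appear on any right-hand side, so every candidate key must contain {B, E}.
{B, E}⁺ = {B, E}, which is not all of the schema, so we must add further attributes.
{A, B, E}⁺: ABE→C adds C → {A, B, C, E}. Minimal: {B, E}⁺ = {B, E}; {A, E}⁺ = {A, E}; {A, B}⁺ = {A, B} — none reach the full schema.
{B, C, E}⁺: BCE→A adds A → {A, B, C, E}. Minimal: {C, E}⁺ = {C, E}; {B, E}⁺ = {B, E}; {B, C}⁺ = {B, C} — none reach the full schema.
Any other superkey contains one of these as a subset, so there are no further candidate keys.

ABE; BCE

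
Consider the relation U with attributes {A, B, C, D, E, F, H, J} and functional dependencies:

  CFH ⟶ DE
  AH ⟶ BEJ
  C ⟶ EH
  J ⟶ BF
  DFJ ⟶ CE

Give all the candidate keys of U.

Attribute A never appears on the right-hand side of any dependency, so A must belong to every candidate key.
{A}⁺ = {A}, which is not all of the schema, so we must add further attributes.
{A, C}⁺: C→EH adds E, H; AH→BEJ adds B, J; J→BF adds F; CFH→DE adds D → {A, B, C, D, E, F, H, J}. Minimal: {C}⁺ = {C, E, H}; {A}⁺ = {A} — none reach the full schema.
{A, D, H}⁺: AH→BEJ adds B, E, J; J→BF adds F; DFJ→CE adds C → {A, B, C, D, E, F, H, J}. Minimal: {D, H}⁺ = {D, H}; {A, H}⁺ = {A, B, E, F, H, J}; {A, D}⁺ = {A, D} — none reach the full schema.
{A, D, J}⁺: J→BF adds B, F; DFJ→CE adds C, E; C→EH adds H → {A, B, C, D, E, F, H, J}. Minimal: {D, J}⁺ = {B, C, D, E, F, H, J}; {A, J}⁺ = {A, B, F, J}; {A, D}⁺ = {A, D} — none reach the full schema.

{A, C}, {A, D, H}, {A, D, J}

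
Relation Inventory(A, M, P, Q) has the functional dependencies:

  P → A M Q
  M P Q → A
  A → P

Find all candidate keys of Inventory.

{A}⁺: A→P adds P; P→AMQ adds M, Q → {A, M, P, Q}.
{P}⁺: P→AMQ adds A, M, Q → {A, M, P, Q}.

{A}; {P}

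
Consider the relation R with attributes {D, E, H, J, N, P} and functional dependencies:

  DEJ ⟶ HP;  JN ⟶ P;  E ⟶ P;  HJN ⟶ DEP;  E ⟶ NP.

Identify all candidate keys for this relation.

Attribute J never appears on the right-hand side of any dependency, so J must belong to every candidate key.
{J}⁺ = {J}, which is not all of the schema, so we must add further attributes.
{D, E, J}⁺: DEJ→HP adds H, P; E→NP adds N → {D, E, H, J, N, P}.
{E, H, J}⁺: E→P adds P; E→NP adds N; HJN→DEP adds D → {D, E, H, J, N, P}.
{H, J, N}⁺: JN→P adds P; HJN→DEP adds D, E → {D, E, H, J, N, P}.

{D, E, J}, {E, H, J}, {H, J, N}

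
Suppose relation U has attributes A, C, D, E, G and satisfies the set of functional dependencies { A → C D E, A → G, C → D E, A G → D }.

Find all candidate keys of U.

{A}

{A}⁺: A→CDE adds C, D, E; A→G adds G → {A, C, D, E, G}.
No other minimal superkey exists.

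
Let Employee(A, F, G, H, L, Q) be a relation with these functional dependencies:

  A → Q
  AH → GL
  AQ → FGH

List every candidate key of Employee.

Attribute A never appears on the right-hand side of any dependency, so A must belong to every candidate key.
{A}⁺ = {A, F, G, H, L, Q}, which is all of the schema, so {A} is the only candidate key.

(A)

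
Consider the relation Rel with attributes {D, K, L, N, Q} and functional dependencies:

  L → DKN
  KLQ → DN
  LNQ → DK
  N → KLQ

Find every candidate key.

{L}⁺: L→DKN adds D, K, N; N→KLQ adds Q → {D, K, L, N, Q}.
{N}⁺: N→KLQ adds K, L, Q; L→DKN adds D → {D, K, L, N, Q}.

{L}; {N}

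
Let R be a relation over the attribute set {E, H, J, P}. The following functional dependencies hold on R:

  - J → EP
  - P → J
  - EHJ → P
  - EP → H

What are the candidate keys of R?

{J}, {P}

{J}⁺: J→EP adds E, P; EP→H adds H → {E, H, J, P}.
{P}⁺: P→J adds J; J→EP adds E; EP→H adds H → {E, H, J, P}.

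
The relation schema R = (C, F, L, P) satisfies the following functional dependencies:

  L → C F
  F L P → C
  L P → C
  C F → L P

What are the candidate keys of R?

{L}⁺: L→CF adds C, F; CF→LP adds P → {C, F, L, P}.
{C, F}⁺: CF→LP adds L, P → {C, F, L, P}. Minimal: {F}⁺ = {F}; {C}⁺ = {C} — none reach the full schema.
Any other superkey contains one of these as a subset, so there are no further candidate keys.

(L), (C, F)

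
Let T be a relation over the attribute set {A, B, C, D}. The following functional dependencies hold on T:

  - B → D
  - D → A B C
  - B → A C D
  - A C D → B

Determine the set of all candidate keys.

{B}⁺: B→D adds D; D→ABC adds A, C → {A, B, C, D}.
{D}⁺: D→ABC adds A, B, C → {A, B, C, D}.

{B}; {D}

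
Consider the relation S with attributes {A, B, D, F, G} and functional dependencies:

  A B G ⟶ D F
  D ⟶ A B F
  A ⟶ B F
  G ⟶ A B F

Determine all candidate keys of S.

G

Attribute G never appears on the right-hand side of any dependency, so G must belong to every candidate key.
{G}⁺ = {A, B, D, F, G}, which is all of the schema, so {G} is the only candidate key.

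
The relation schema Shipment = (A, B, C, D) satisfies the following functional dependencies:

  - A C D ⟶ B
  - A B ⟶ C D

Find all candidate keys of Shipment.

(A, B), (A, C, D)

{A, B}⁺: AB→CD adds C, D → {A, B, C, D}. Minimal: {B}⁺ = {B}; {A}⁺ = {A} — none reach the full schema.
{A, C, D}⁺: ACD→B adds B → {A, B, C, D}. Minimal: {C, D}⁺ = {C, D}; {A, D}⁺ = {A, D}; {A, C}⁺ = {A, C} — none reach the full schema.
Any other superkey contains one of these as a subset, so there are no further candidate keys.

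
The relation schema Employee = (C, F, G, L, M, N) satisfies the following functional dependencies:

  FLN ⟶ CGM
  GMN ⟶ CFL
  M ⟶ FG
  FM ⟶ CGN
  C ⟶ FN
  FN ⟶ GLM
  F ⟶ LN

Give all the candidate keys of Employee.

{C}⁺: C→FN adds F, N; FN→GLM adds G, L, M → {C, F, G, L, M, N}.
{F}⁺: F→LN adds L, N; FLN→CGM adds C, G, M → {C, F, G, L, M, N}.
{M}⁺: M→FG adds F, G; FM→CGN adds C, N; FN→GLM adds L → {C, F, G, L, M, N}.

(C), (F), (M)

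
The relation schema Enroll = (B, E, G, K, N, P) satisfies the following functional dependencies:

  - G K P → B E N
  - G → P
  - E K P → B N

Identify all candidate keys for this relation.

Attributes G, K never appear on any right-hand side, so every candidate key must contain {G, K}.
{G, K}⁺ = {B, E, G, K, N, P}, which is all of the schema, so {G, K} is the only candidate key.

{G, K}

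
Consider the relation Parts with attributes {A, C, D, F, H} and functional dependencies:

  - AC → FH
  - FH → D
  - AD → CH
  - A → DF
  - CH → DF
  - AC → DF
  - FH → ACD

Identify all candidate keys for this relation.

{A}⁺: A→DF adds D, F; AD→CH adds C, H → {A, C, D, F, H}.
{C, H}⁺: CH→DF adds D, F; FH→ACD adds A → {A, C, D, F, H}. Minimal: {H}⁺ = {H}; {C}⁺ = {C} — none reach the full schema.
{F, H}⁺: FH→D adds D; FH→ACD adds A, C → {A, C, D, F, H}. Minimal: {H}⁺ = {H}; {F}⁺ = {F} — none reach the full schema.

{A}, {C, H}, {F, H}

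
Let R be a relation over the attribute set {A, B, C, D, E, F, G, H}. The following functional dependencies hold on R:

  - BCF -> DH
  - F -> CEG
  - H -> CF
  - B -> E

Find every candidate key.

{A, B, F}⁺: F→CEG adds C, E, G; BCF→DH adds D, H → {A, B, C, D, E, F, G, H}. Minimal: {B, F}⁺ = {B, C, D, E, F, G, H}; {A, F}⁺ = {A, C, E, F, G}; {A, B}⁺ = {A, B, E} — none reach the full schema.
{A, B, H}⁺: H→CF adds C, F; B→E adds E; BCF→DH adds D; F→CEG adds G → {A, B, C, D, E, F, G, H}. Minimal: {B, H}⁺ = {B, C, D, E, F, G, H}; {A, H}⁺ = {A, C, E, F, G, H}; {A, B}⁺ = {A, B, E} — none reach the full schema.
Any other superkey contains one of these as a subset, so there are no further candidate keys.

ABF, ABH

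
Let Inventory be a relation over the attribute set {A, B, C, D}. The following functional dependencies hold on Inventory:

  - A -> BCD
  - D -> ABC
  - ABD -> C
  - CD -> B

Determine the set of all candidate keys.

{A}⁺: A→BCD adds B, C, D → {A, B, C, D}.
{D}⁺: D→ABC adds A, B, C → {A, B, C, D}.

{A}, {D}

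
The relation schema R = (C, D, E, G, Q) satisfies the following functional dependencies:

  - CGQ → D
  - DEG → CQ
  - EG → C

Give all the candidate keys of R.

DEG, EGQ

{D, E, G}⁺: DEG→CQ adds C, Q → {C, D, E, G, Q}. Minimal: {E, G}⁺ = {C, E, G}; {D, G}⁺ = {D, G}; {D, E}⁺ = {D, E} — none reach the full schema.
{E, G, Q}⁺: EG→C adds C; CGQ→D adds D → {C, D, E, G, Q}. Minimal: {G, Q}⁺ = {G, Q}; {E, Q}⁺ = {E, Q}; {E, G}⁺ = {C, E, G} — none reach the full schema.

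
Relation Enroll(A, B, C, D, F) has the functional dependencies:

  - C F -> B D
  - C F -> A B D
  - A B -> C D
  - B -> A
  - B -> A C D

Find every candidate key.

{B, F}, {C, F}

Attribute F never appears on the right-hand side of any dependency, so F must belong to every candidate key.
{F}⁺ = {F}, which is not all of the schema, so we must add further attributes.
{B, F}⁺: B→A adds A; B→ACD adds C, D → {A, B, C, D, F}. Minimal: {F}⁺ = {F}; {B}⁺ = {A, B, C, D} — none reach the full schema.
{C, F}⁺: CF→BD adds B, D; CF→ABD adds A → {A, B, C, D, F}. Minimal: {F}⁺ = {F}; {C}⁺ = {C} — none reach the full schema.
Any other superkey contains one of these as a subset, so there are no further candidate keys.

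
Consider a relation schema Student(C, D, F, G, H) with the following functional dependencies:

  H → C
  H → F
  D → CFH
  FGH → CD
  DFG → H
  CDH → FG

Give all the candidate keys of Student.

{D}⁺: D→CFH adds C, F, H; CDH→FG adds G → {C, D, F, G, H}.
{G, H}⁺: H→C adds C; H→F adds F; FGH→CD adds D → {C, D, F, G, H}. Minimal: {H}⁺ = {C, F, H}; {G}⁺ = {G} — none reach the full schema.

(D), (G, H)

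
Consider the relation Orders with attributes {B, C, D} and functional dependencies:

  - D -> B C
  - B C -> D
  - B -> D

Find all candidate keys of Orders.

{B}⁺: B→D adds D; D→BC adds C → {B, C, D}.
{D}⁺: D→BC adds B, C → {B, C, D}.
Any other superkey contains one of these as a subset, so there are no further candidate keys.

(B), (D)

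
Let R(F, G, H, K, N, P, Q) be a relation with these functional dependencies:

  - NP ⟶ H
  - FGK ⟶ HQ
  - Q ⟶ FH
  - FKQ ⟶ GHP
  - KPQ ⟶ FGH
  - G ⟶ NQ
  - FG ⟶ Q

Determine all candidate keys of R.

Attribute K never appears on the right-hand side of any dependency, so K must belong to every candidate key.
{K}⁺ = {K}, which is not all of the schema, so we must add further attributes.
{G, K}⁺: G→NQ adds N, Q; Q→FH adds F, H; FKQ→GHP adds P → {F, G, H, K, N, P, Q}.
{K, Q}⁺: Q→FH adds F, H; FKQ→GHP adds G, P; G→NQ adds N → {F, G, H, K, N, P, Q}.

{G, K}, {K, Q}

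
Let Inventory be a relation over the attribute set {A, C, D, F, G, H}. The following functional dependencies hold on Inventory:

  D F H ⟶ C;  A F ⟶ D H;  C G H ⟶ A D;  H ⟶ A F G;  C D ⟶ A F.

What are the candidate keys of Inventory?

{H}, {A, F}, {C, D}

{H}⁺: H→AFG adds A, F, G; AF→DH adds D; DFH→C adds C → {A, C, D, F, G, H}.
{A, F}⁺: AF→DH adds D, H; H→AFG adds G; DFH→C adds C → {A, C, D, F, G, H}. Minimal: {F}⁺ = {F}; {A}⁺ = {A} — none reach the full schema.
{C, D}⁺: CD→AF adds A, F; AF→DH adds H; H→AFG adds G → {A, C, D, F, G, H}. Minimal: {D}⁺ = {D}; {C}⁺ = {C} — none reach the full schema.
Any other superkey contains one of these as a subset, so there are no further candidate keys.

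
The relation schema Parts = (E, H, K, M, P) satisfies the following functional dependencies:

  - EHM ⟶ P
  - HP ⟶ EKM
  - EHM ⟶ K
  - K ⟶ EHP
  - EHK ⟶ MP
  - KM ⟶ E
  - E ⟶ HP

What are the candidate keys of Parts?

{E}⁺: E→HP adds H, P; HP→EKM adds K, M → {E, H, K, M, P}.
{K}⁺: K→EHP adds E, H, P; EHK→MP adds M → {E, H, K, M, P}.
{H, P}⁺: HP→EKM adds E, K, M → {E, H, K, M, P}. Minimal: {P}⁺ = {P}; {H}⁺ = {H} — none reach the full schema.
Any other superkey contains one of these as a subset, so there are no further candidate keys.

E, K, HP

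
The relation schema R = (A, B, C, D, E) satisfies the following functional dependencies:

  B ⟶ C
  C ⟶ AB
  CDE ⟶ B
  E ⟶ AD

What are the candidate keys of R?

Attribute E never appears on the right-hand side of any dependency, so E must belong to every candidate key.
{E}⁺ = {A, D, E}, which is not all of the schema, so we must add further attributes.
{B, E}⁺: B→C adds C; C→AB adds A; E→AD adds D → {A, B, C, D, E}.
{C, E}⁺: C→AB adds A, B; E→AD adds D → {A, B, C, D, E}.

{B, E}, {C, E}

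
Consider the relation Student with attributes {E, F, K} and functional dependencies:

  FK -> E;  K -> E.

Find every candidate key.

{F, K}

Attributes F, K never appear on any right-hand side, so every candidate key must contain {F, K}.
{F, K}⁺ = {E, F, K}, which is all of the schema, so {F, K} is the only candidate key.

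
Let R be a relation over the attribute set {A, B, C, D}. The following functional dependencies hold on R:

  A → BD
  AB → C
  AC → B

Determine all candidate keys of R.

Attribute A never appears on the right-hand side of any dependency, so A must belong to every candidate key.
{A}⁺ = {A, B, C, D}, which is all of the schema, so {A} is the only candidate key.

(A)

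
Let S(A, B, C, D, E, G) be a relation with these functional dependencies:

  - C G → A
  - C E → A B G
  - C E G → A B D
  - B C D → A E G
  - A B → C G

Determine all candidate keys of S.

{C, E}⁺: CE→ABG adds A, B, G; CEG→ABD adds D → {A, B, C, D, E, G}.
{A, B, D}⁺: AB→CG adds C, G; BCD→AEG adds E → {A, B, C, D, E, G}.
{A, B, E}⁺: AB→CG adds C, G; CEG→ABD adds D → {A, B, C, D, E, G}.
{B, C, D}⁺: BCD→AEG adds A, E, G → {A, B, C, D, E, G}.

CE; ABD; ABE; BCD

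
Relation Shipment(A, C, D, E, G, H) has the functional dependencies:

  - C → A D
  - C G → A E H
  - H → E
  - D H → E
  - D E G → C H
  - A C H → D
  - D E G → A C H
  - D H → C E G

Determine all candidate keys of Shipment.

{C, G}⁺: C→AD adds A, D; CG→AEH adds E, H → {A, C, D, E, G, H}. Minimal: {G}⁺ = {G}; {C}⁺ = {A, C, D} — none reach the full schema.
{C, H}⁺: C→AD adds A, D; H→E adds E; DH→CEG adds G → {A, C, D, E, G, H}. Minimal: {H}⁺ = {E, H}; {C}⁺ = {A, C, D} — none reach the full schema.
{D, H}⁺: H→E adds E; DH→CEG adds C, G; C→AD adds A → {A, C, D, E, G, H}. Minimal: {H}⁺ = {E, H}; {D}⁺ = {D} — none reach the full schema.
{D, E, G}⁺: DEG→CH adds C, H; DEG→ACH adds A → {A, C, D, E, G, H}. Minimal: {E, G}⁺ = {E, G}; {D, G}⁺ = {D, G}; {D, E}⁺ = {D, E} — none reach the full schema.
Any other superkey contains one of these as a subset, so there are no further candidate keys.

(C, G), (C, H), (D, H), (D, E, G)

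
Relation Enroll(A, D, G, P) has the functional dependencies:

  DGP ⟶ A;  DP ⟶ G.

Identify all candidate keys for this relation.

{D, P}⁺: DP→G adds G; DGP→A adds A → {A, D, G, P}.
No other minimal superkey exists.

DP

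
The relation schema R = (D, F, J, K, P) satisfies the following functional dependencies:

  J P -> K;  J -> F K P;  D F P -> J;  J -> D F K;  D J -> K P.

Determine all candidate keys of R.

{J}, {D, F, P}

{J}⁺: J→FKP adds F, K, P; J→DFK adds D → {D, F, J, K, P}.
{D, F, P}⁺: DFP→J adds J; J→DFK adds K → {D, F, J, K, P}.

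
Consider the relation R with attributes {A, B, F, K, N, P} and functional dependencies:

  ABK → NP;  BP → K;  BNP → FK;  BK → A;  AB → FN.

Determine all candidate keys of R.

Attribute B never appears on the right-hand side of any dependency, so B must belong to every candidate key.
{B}⁺ = {B}, which is not all of the schema, so we must add further attributes.
{B, K}⁺: BK→A adds A; AB→FN adds F, N; ABK→NP adds P → {A, B, F, K, N, P}.
{B, P}⁺: BP→K adds K; BK→A adds A; AB→FN adds F, N → {A, B, F, K, N, P}.
Any other superkey contains one of these as a subset, so there are no further candidate keys.

BK, BP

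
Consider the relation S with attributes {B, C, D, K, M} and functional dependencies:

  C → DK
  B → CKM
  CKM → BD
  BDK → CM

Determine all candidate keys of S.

B; CM

{B}⁺: B→CKM adds C, K, M; CKM→BD adds D → {B, C, D, K, M}.
{C, M}⁺: C→DK adds D, K; CKM→BD adds B → {B, C, D, K, M}. Minimal: {M}⁺ = {M}; {C}⁺ = {C, D, K} — none reach the full schema.
Any other superkey contains one of these as a subset, so there are no further candidate keys.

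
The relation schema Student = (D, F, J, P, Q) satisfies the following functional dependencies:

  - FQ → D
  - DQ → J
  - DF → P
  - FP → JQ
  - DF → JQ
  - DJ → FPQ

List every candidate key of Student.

{D, F}⁺: DF→P adds P; FP→JQ adds J, Q → {D, F, J, P, Q}. Minimal: {F}⁺ = {F}; {D}⁺ = {D} — none reach the full schema.
{D, J}⁺: DJ→FPQ adds F, P, Q → {D, F, J, P, Q}. Minimal: {J}⁺ = {J}; {D}⁺ = {D} — none reach the full schema.
{D, Q}⁺: DQ→J adds J; DJ→FPQ adds F, P → {D, F, J, P, Q}. Minimal: {Q}⁺ = {Q}; {D}⁺ = {D} — none reach the full schema.
{F, P}⁺: FP→JQ adds J, Q; FQ→D adds D → {D, F, J, P, Q}. Minimal: {P}⁺ = {P}; {F}⁺ = {F} — none reach the full schema.
{F, Q}⁺: FQ→D adds D; DQ→J adds J; DF→P adds P → {D, F, J, P, Q}. Minimal: {Q}⁺ = {Q}; {F}⁺ = {F} — none reach the full schema.
Any other superkey contains one of these as a subset, so there are no further candidate keys.

{D, F}; {D, J}; {D, Q}; {F, P}; {F, Q}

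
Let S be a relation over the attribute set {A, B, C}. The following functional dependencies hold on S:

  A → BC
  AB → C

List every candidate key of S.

Attribute A never appears on the right-hand side of any dependency, so A must belong to every candidate key.
{A}⁺ = {A, B, C}, which is all of the schema, so {A} is the only candidate key.

{A}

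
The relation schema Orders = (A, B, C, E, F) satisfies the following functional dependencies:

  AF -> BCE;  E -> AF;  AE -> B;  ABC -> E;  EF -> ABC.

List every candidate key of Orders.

(E), (A, F), (A, B, C)

{E}⁺: E→AF adds A, F; AE→B adds B; EF→ABC adds C → {A, B, C, E, F}.
{A, F}⁺: AF→BCE adds B, C, E → {A, B, C, E, F}. Minimal: {F}⁺ = {F}; {A}⁺ = {A} — none reach the full schema.
{A, B, C}⁺: ABC→E adds E; E→AF adds F → {A, B, C, E, F}. Minimal: {B, C}⁺ = {B, C}; {A, C}⁺ = {A, C}; {A, B}⁺ = {A, B} — none reach the full schema.
Any other superkey contains one of these as a subset, so there are no further candidate keys.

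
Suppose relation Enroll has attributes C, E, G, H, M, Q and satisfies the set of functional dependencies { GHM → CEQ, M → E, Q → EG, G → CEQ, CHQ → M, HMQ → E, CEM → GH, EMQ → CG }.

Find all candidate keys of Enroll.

{C, M}⁺: M→E adds E; CEM→GH adds G, H; GHM→CEQ adds Q → {C, E, G, H, M, Q}. Minimal: {M}⁺ = {E, M}; {C}⁺ = {C} — none reach the full schema.
{G, H}⁺: G→CEQ adds C, E, Q; CHQ→M adds M → {C, E, G, H, M, Q}. Minimal: {H}⁺ = {H}; {G}⁺ = {C, E, G, Q} — none reach the full schema.
{G, M}⁺: M→E adds E; G→CEQ adds C, Q; CEM→GH adds H → {C, E, G, H, M, Q}. Minimal: {M}⁺ = {E, M}; {G}⁺ = {C, E, G, Q} — none reach the full schema.
{H, Q}⁺: Q→EG adds E, G; G→CEQ adds C; CHQ→M adds M → {C, E, G, H, M, Q}. Minimal: {Q}⁺ = {C, E, G, Q}; {H}⁺ = {H} — none reach the full schema.
{M, Q}⁺: M→E adds E; Q→EG adds G; G→CEQ adds C; CEM→GH adds H → {C, E, G, H, M, Q}. Minimal: {Q}⁺ = {C, E, G, Q}; {M}⁺ = {E, M} — none reach the full schema.

(C, M); (G, H); (G, M); (H, Q); (M, Q)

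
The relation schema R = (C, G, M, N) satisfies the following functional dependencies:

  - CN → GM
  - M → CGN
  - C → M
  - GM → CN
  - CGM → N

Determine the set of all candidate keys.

{C}⁺: C→M adds M; M→CGN adds G, N → {C, G, M, N}.
{M}⁺: M→CGN adds C, G, N → {C, G, M, N}.
Any other superkey contains one of these as a subset, so there are no further candidate keys.

(C), (M)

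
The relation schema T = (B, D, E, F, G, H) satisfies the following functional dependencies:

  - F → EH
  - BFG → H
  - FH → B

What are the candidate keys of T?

DFG

Attributes D, F, G never appear on any right-hand side, so every candidate key must contain {D, F, G}.
{D, F, G}⁺ = {B, D, E, F, G, H}, which is all of the schema, so {D, F, G} is the only candidate key.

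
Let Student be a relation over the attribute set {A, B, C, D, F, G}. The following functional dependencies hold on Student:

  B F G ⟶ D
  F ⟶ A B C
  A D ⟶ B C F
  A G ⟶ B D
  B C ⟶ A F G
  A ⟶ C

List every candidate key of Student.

{F}⁺: F→ABC adds A, B, C; BC→AFG adds G; BFG→D adds D → {A, B, C, D, F, G}.
{A, B}⁺: A→C adds C; BC→AFG adds F, G; BFG→D adds D → {A, B, C, D, F, G}. Minimal: {B}⁺ = {B}; {A}⁺ = {A, C} — none reach the full schema.
{A, D}⁺: AD→BCF adds B, C, F; BC→AFG adds G → {A, B, C, D, F, G}. Minimal: {D}⁺ = {D}; {A}⁺ = {A, C} — none reach the full schema.
{A, G}⁺: AG→BD adds B, D; A→C adds C; AD→BCF adds F → {A, B, C, D, F, G}. Minimal: {G}⁺ = {G}; {A}⁺ = {A, C} — none reach the full schema.
{B, C}⁺: BC→AFG adds A, F, G; BFG→D adds D → {A, B, C, D, F, G}. Minimal: {C}⁺ = {C}; {B}⁺ = {B} — none reach the full schema.

F, AB, AD, AG, BC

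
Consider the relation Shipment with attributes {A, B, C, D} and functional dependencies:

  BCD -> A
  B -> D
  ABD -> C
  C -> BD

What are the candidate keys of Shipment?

{C}⁺: C→BD adds B, D; BCD→A adds A → {A, B, C, D}.
{A, B}⁺: B→D adds D; ABD→C adds C → {A, B, C, D}.

{C}, {A, B}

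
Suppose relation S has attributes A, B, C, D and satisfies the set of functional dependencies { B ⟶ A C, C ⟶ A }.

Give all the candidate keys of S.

Attributes B, D never appear on any right-hand side, so every candidate key must contain {B, D}.
{B, D}⁺ = {A, B, C, D}, which is all of the schema, so {B, D} is the only candidate key.

BD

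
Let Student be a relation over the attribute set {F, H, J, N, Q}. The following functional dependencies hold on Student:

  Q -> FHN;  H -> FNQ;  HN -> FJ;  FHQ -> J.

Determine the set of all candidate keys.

H, Q

{H}⁺: H→FNQ adds F, N, Q; HN→FJ adds J → {F, H, J, N, Q}.
{Q}⁺: Q→FHN adds F, H, N; HN→FJ adds J → {F, H, J, N, Q}.
Any other superkey contains one of these as a subset, so there are no further candidate keys.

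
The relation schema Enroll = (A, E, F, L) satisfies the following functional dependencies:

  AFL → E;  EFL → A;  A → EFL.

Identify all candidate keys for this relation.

{A}⁺: A→EFL adds E, F, L → {A, E, F, L}.
{E, F, L}⁺: EFL→A adds A → {A, E, F, L}. Minimal: {F, L}⁺ = {F, L}; {E, L}⁺ = {E, L}; {E, F}⁺ = {E, F} — none reach the full schema.
Any other superkey contains one of these as a subset, so there are no further candidate keys.

(A), (E, F, L)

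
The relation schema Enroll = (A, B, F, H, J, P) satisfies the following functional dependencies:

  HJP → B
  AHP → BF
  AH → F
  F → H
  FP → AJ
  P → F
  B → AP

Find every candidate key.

{B}⁺: B→AP adds A, P; P→F adds F; F→H adds H; FP→AJ adds J → {A, B, F, H, J, P}.
{P}⁺: P→F adds F; F→H adds H; FP→AJ adds A, J; HJP→B adds B → {A, B, F, H, J, P}.
Any other superkey contains one of these as a subset, so there are no further candidate keys.

{B}, {P}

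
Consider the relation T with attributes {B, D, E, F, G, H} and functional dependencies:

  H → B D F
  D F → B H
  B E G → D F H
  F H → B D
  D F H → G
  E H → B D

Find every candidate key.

(E, H), (B, E, G), (D, E, F)

Attribute E never appears on the right-hand side of any dependency, so E must belong to every candidate key.
{E}⁺ = {E}, which is not all of the schema, so we must add further attributes.
{E, H}⁺: H→BDF adds B, D, F; DFH→G adds G → {B, D, E, F, G, H}. Minimal: {H}⁺ = {B, D, F, G, H}; {E}⁺ = {E} — none reach the full schema.
{B, E, G}⁺: BEG→DFH adds D, F, H → {B, D, E, F, G, H}. Minimal: {E, G}⁺ = {E, G}; {B, G}⁺ = {B, G}; {B, E}⁺ = {B, E} — none reach the full schema.
{D, E, F}⁺: DF→BH adds B, H; DFH→G adds G → {B, D, E, F, G, H}. Minimal: {E, F}⁺ = {E, F}; {D, F}⁺ = {B, D, F, G, H}; {D, E}⁺ = {D, E} — none reach the full schema.
Any other superkey contains one of these as a subset, so there are no further candidate keys.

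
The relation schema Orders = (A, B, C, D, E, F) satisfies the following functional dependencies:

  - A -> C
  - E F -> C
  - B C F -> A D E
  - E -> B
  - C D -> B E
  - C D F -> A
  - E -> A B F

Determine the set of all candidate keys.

(E); (A, D); (C, D); (A, B, F); (B, C, F)

{E}⁺: E→B adds B; E→ABF adds A, F; A→C adds C; BCF→ADE adds D → {A, B, C, D, E, F}.
{A, D}⁺: A→C adds C; CD→BE adds B, E; E→ABF adds F → {A, B, C, D, E, F}.
{C, D}⁺: CD→BE adds B, E; E→ABF adds A, F → {A, B, C, D, E, F}.
{A, B, F}⁺: A→C adds C; BCF→ADE adds D, E → {A, B, C, D, E, F}.
{B, C, F}⁺: BCF→ADE adds A, D, E → {A, B, C, D, E, F}.
Any other superkey contains one of these as a subset, so there are no further candidate keys.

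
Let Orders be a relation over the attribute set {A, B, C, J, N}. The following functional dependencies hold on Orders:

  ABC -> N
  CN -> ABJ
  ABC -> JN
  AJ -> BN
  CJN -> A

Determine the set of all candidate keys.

{C, N}, {A, B, C}, {A, C, J}

Attribute C never appears on the right-hand side of any dependency, so C must belong to every candidate key.
{C}⁺ = {C}, which is not all of the schema, so we must add further attributes.
{C, N}⁺: CN→ABJ adds A, B, J → {A, B, C, J, N}.
{A, B, C}⁺: ABC→N adds N; CN→ABJ adds J → {A, B, C, J, N}.
{A, C, J}⁺: AJ→BN adds B, N → {A, B, C, J, N}.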